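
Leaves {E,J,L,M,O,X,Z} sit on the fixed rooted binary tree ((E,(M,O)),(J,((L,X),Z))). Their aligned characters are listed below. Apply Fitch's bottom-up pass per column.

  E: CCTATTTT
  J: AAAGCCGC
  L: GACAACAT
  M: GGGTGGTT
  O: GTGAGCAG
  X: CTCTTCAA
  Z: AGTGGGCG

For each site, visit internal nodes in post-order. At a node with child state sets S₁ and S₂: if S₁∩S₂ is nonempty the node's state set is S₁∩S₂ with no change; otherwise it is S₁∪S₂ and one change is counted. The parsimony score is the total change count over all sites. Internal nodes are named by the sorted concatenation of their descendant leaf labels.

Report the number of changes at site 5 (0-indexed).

MO@0: {G} ∩ {G} = {G} (intersection, +0)
EMO@0: {C} ∪ {G} = {C,G} (union, +1)
LX@0: {G} ∪ {C} = {C,G} (union, +1)
LXZ@0: {C,G} ∪ {A} = {A,C,G} (union, +1)
JLXZ@0: {A} ∩ {A,C,G} = {A} (intersection, +0)
EJLMOXZ@0: {C,G} ∪ {A} = {A,C,G} (union, +1)
MO@1: {G} ∪ {T} = {G,T} (union, +1)
EMO@1: {C} ∪ {G,T} = {C,G,T} (union, +1)
LX@1: {A} ∪ {T} = {A,T} (union, +1)
LXZ@1: {A,T} ∪ {G} = {A,G,T} (union, +1)
JLXZ@1: {A} ∩ {A,G,T} = {A} (intersection, +0)
EJLMOXZ@1: {C,G,T} ∪ {A} = {A,C,G,T} (union, +1)
MO@2: {G} ∩ {G} = {G} (intersection, +0)
EMO@2: {T} ∪ {G} = {G,T} (union, +1)
LX@2: {C} ∩ {C} = {C} (intersection, +0)
LXZ@2: {C} ∪ {T} = {C,T} (union, +1)
JLXZ@2: {A} ∪ {C,T} = {A,C,T} (union, +1)
EJLMOXZ@2: {G,T} ∩ {A,C,T} = {T} (intersection, +0)
MO@3: {T} ∪ {A} = {A,T} (union, +1)
EMO@3: {A} ∩ {A,T} = {A} (intersection, +0)
LX@3: {A} ∪ {T} = {A,T} (union, +1)
LXZ@3: {A,T} ∪ {G} = {A,G,T} (union, +1)
JLXZ@3: {G} ∩ {A,G,T} = {G} (intersection, +0)
EJLMOXZ@3: {A} ∪ {G} = {A,G} (union, +1)
MO@4: {G} ∩ {G} = {G} (intersection, +0)
EMO@4: {T} ∪ {G} = {G,T} (union, +1)
LX@4: {A} ∪ {T} = {A,T} (union, +1)
LXZ@4: {A,T} ∪ {G} = {A,G,T} (union, +1)
JLXZ@4: {C} ∪ {A,G,T} = {A,C,G,T} (union, +1)
EJLMOXZ@4: {G,T} ∩ {A,C,G,T} = {G,T} (intersection, +0)
MO@5: {G} ∪ {C} = {C,G} (union, +1)
EMO@5: {T} ∪ {C,G} = {C,G,T} (union, +1)
LX@5: {C} ∩ {C} = {C} (intersection, +0)
LXZ@5: {C} ∪ {G} = {C,G} (union, +1)
JLXZ@5: {C} ∩ {C,G} = {C} (intersection, +0)
EJLMOXZ@5: {C,G,T} ∩ {C} = {C} (intersection, +0)
MO@6: {T} ∪ {A} = {A,T} (union, +1)
EMO@6: {T} ∩ {A,T} = {T} (intersection, +0)
LX@6: {A} ∩ {A} = {A} (intersection, +0)
LXZ@6: {A} ∪ {C} = {A,C} (union, +1)
JLXZ@6: {G} ∪ {A,C} = {A,C,G} (union, +1)
EJLMOXZ@6: {T} ∪ {A,C,G} = {A,C,G,T} (union, +1)
MO@7: {T} ∪ {G} = {G,T} (union, +1)
EMO@7: {T} ∩ {G,T} = {T} (intersection, +0)
LX@7: {T} ∪ {A} = {A,T} (union, +1)
LXZ@7: {A,T} ∪ {G} = {A,G,T} (union, +1)
JLXZ@7: {C} ∪ {A,G,T} = {A,C,G,T} (union, +1)
EJLMOXZ@7: {T} ∩ {A,C,G,T} = {T} (intersection, +0)
per-site changes: [4, 5, 3, 4, 4, 3, 4, 4]; total = 31

3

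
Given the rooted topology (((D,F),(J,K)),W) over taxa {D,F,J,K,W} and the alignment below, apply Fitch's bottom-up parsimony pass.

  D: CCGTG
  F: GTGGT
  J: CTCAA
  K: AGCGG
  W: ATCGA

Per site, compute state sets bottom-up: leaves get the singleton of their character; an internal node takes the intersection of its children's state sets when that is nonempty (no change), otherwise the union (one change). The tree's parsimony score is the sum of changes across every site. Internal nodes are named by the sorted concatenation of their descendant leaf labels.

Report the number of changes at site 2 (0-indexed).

DF@0: {C} ∪ {G} = {C,G} (union, +1)
JK@0: {C} ∪ {A} = {A,C} (union, +1)
DFJK@0: {C,G} ∩ {A,C} = {C} (intersection, +0)
DFJKW@0: {C} ∪ {A} = {A,C} (union, +1)
DF@1: {C} ∪ {T} = {C,T} (union, +1)
JK@1: {T} ∪ {G} = {G,T} (union, +1)
DFJK@1: {C,T} ∩ {G,T} = {T} (intersection, +0)
DFJKW@1: {T} ∩ {T} = {T} (intersection, +0)
DF@2: {G} ∩ {G} = {G} (intersection, +0)
JK@2: {C} ∩ {C} = {C} (intersection, +0)
DFJK@2: {G} ∪ {C} = {C,G} (union, +1)
DFJKW@2: {C,G} ∩ {C} = {C} (intersection, +0)
DF@3: {T} ∪ {G} = {G,T} (union, +1)
JK@3: {A} ∪ {G} = {A,G} (union, +1)
DFJK@3: {G,T} ∩ {A,G} = {G} (intersection, +0)
DFJKW@3: {G} ∩ {G} = {G} (intersection, +0)
DF@4: {G} ∪ {T} = {G,T} (union, +1)
JK@4: {A} ∪ {G} = {A,G} (union, +1)
DFJK@4: {G,T} ∩ {A,G} = {G} (intersection, +0)
DFJKW@4: {G} ∪ {A} = {A,G} (union, +1)
per-site changes: [3, 2, 1, 2, 3]; total = 11

1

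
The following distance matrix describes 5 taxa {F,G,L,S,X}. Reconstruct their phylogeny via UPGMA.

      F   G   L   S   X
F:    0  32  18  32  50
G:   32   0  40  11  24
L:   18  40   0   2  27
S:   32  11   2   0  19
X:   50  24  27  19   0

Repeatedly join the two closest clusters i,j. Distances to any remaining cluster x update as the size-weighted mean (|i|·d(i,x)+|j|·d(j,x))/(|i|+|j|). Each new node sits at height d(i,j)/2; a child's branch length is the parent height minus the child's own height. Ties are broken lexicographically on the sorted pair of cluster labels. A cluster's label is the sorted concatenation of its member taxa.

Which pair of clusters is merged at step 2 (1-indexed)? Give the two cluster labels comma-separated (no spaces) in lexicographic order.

LS,X

1. join L+S (d=2) ⇒ LS; edges |L|=1, |S|=1
  updated: d(F,LS)=25, d(G,LS)=51/2, d(LS,X)=23
2. join LS+X (d=23) ⇒ LSX; edges |LS|=21/2, |X|=23/2
  updated: d(F,LSX)=100/3, d(G,LSX)=25
3. join G+LSX (d=25) ⇒ GLSX; edges |G|=25/2, |LSX|=1
  updated: d(F,GLSX)=33
4. join F+GLSX (d=33) ⇒ FGLSX; edges |F|=33/2, |GLSX|=4
final tree: (F:33/2,(G:25/2,((L:1,S:1):21/2,X:23/2):1):4)
total length: 58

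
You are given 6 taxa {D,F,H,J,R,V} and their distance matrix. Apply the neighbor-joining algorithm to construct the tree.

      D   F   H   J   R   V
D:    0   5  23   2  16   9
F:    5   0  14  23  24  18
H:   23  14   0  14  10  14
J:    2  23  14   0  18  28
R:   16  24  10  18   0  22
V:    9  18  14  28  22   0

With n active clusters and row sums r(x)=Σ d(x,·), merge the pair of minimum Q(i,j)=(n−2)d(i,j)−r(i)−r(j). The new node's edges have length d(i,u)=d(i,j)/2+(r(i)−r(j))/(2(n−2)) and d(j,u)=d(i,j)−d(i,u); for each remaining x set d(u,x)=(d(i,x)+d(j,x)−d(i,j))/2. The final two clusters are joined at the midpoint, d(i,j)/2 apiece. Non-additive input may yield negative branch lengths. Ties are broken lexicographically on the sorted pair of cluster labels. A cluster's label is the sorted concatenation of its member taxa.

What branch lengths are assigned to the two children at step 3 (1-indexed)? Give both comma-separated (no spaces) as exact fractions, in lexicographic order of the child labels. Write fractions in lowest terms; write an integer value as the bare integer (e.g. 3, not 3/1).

93/16,115/16

step 1: merge (D,J) at d=2, Q=-132; branch lengths D→-11/4, J→19/4; new cluster DJ
  updated: d(DJ,F)=13, d(DJ,H)=35/2, d(DJ,R)=16, d(DJ,V)=35/2
step 2: merge (H,R) at d=10, Q=-195/2; branch lengths H→9/4, R→31/4; new cluster HR
  updated: d(DJ,HR)=47/4, d(F,HR)=14, d(HR,V)=13
step 3: merge (DJ,F) at d=13, Q=-245/4; branch lengths DJ→93/16, F→115/16; new cluster DFJ
  updated: d(DFJ,HR)=51/8, d(DFJ,V)=45/4
step 4: merge (DFJ,HR) at d=51/8, Q=-245/8; branch lengths DFJ→37/16, HR→65/16; new cluster DFHJR
  updated: d(DFHJR,V)=143/16
step 5: merge (DFHJR,V) at d=143/16; branch lengths DFHJR→143/32, V→143/32; new cluster DFHJRV
final tree: ((((D:-11/4,J:19/4):93/16,F:115/16):37/16,(H:9/4,R:31/4):65/16):143/32,V:143/32)
total length: 645/16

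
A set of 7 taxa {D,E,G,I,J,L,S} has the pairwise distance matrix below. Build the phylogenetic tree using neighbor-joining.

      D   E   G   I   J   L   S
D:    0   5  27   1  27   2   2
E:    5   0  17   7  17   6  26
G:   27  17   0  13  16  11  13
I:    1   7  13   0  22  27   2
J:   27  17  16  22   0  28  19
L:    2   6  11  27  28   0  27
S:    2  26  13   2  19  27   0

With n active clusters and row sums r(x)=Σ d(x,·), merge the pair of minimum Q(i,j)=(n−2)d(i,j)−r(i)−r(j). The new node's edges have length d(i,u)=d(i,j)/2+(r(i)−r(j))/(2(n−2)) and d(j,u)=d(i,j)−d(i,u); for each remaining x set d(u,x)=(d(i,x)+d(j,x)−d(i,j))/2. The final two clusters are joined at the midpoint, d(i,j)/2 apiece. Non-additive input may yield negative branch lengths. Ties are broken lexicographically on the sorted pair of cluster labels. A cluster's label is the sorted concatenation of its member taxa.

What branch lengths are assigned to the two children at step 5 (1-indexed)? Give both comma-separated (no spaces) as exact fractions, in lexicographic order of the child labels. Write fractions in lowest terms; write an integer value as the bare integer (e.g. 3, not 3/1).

11/4,81/16

iteration 1: select D,L (d=2, Q=-155); attach at lengths (-27/10, 47/10); label the merged cluster DL
  updated: d(DL,E)=9/2, d(DL,G)=18, d(DL,I)=13, d(DL,J)=53/2, d(DL,S)=27/2
iteration 2: select DL,E (d=9/2, Q=-129); attach at lengths (11/4, 7/4); label the merged cluster DEL
  updated: d(DEL,G)=61/4, d(DEL,I)=31/4, d(DEL,J)=39/2, d(DEL,S)=35/2
iteration 3: select I,S (d=2, Q=-361/4); attach at lengths (-1/8, 17/8); label the merged cluster IS
  updated: d(DEL,IS)=93/8, d(G,IS)=12, d(IS,J)=39/2
iteration 4: select DEL,IS (d=93/8, Q=-265/4); attach at lengths (53/8, 5); label the merged cluster DEILS
  updated: d(DEILS,G)=125/16, d(DEILS,J)=219/16
iteration 5: select DEILS,G (d=125/16, Q=-75/2); attach at lengths (11/4, 81/16); label the merged cluster DEGILS
  updated: d(DEGILS,J)=175/16
iteration 6: select DEGILS,J (d=175/16); attach at lengths (175/32, 175/32); label the merged cluster DEGIJLS
final tree: (((((D:-27/10,L:47/10):11/4,E:7/4):53/8,(I:-1/8,S:17/8):5):11/4,G:81/16):175/32,J:175/32)
total length: 311/8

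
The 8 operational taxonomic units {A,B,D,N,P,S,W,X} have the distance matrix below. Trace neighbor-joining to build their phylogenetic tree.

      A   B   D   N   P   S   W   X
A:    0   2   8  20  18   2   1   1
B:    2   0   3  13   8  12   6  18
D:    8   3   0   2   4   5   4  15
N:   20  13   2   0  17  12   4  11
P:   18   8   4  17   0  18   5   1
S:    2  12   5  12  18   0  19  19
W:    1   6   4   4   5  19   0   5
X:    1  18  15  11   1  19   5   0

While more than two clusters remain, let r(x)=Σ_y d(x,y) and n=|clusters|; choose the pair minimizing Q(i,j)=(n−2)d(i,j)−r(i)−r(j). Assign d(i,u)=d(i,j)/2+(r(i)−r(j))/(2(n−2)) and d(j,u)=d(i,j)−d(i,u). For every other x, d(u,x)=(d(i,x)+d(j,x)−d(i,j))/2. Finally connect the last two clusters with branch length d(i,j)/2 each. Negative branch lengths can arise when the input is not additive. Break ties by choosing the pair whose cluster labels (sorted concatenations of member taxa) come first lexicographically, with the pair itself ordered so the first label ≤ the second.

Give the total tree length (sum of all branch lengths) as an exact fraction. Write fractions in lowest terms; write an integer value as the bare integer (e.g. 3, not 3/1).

181/8

step 1: merge (P,X) at d=1, Q=-135; branch lengths P→7/12, X→5/12; new cluster PX
  updated: d(A,PX)=9, d(B,PX)=25/2, d(D,PX)=9, d(N,PX)=27/2, d(PX,S)=18, d(PX,W)=9/2
step 2: merge (A,S) at d=2, Q=-100; branch lengths A→-8/5, S→18/5; new cluster AS
  updated: d(AS,B)=6, d(AS,D)=11/2, d(AS,N)=15, d(AS,PX)=25/2, d(AS,W)=9
step 3: merge (AS,B) at d=6, Q=-129/2; branch lengths AS→63/16, B→33/16; new cluster ABS
  updated: d(ABS,D)=5/4, d(ABS,N)=11, d(ABS,PX)=19/2, d(ABS,W)=9/2
step 4: merge (D,N) at d=2, Q=-163/4; branch lengths D→-11/8, N→27/8; new cluster DN
  updated: d(ABS,DN)=41/8, d(DN,PX)=41/4, d(DN,W)=3
step 5: merge (ABS,DN) at d=41/8, Q=-109/4; branch lengths ABS→11/4, DN→19/8; new cluster ABDNS
  updated: d(ABDNS,PX)=117/16, d(ABDNS,W)=19/16
step 6: merge (ABDNS,PX) at d=117/16, Q=-13; branch lengths ABDNS→2, PX→85/16; new cluster ABDNPSX
  updated: d(ABDNPSX,W)=-13/16
step 7: merge (ABDNPSX,W) at d=-13/16; branch lengths ABDNPSX→-13/32, W→-13/32; new cluster ABDNPSWX
final tree: (((((A:-8/5,S:18/5):63/16,B:33/16):11/4,(D:-11/8,N:27/8):19/8):2,(P:7/12,X:5/12):85/16):-13/32,W:-13/32)
total length: 181/8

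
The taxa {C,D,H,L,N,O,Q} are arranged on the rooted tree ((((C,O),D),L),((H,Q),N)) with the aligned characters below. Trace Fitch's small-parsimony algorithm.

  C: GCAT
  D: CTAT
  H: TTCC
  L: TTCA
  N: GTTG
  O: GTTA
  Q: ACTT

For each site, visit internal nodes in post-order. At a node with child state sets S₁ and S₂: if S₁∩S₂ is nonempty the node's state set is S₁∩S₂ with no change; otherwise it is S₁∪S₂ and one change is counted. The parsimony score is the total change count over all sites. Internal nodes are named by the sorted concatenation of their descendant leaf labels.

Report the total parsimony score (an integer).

14

CO@0: {G} ∩ {G} = {G} (intersection, +0)
CDO@0: {G} ∪ {C} = {C,G} (union, +1)
CDLO@0: {C,G} ∪ {T} = {C,G,T} (union, +1)
HQ@0: {T} ∪ {A} = {A,T} (union, +1)
HNQ@0: {A,T} ∪ {G} = {A,G,T} (union, +1)
CDHLNOQ@0: {C,G,T} ∩ {A,G,T} = {G,T} (intersection, +0)
CO@1: {C} ∪ {T} = {C,T} (union, +1)
CDO@1: {C,T} ∩ {T} = {T} (intersection, +0)
CDLO@1: {T} ∩ {T} = {T} (intersection, +0)
HQ@1: {T} ∪ {C} = {C,T} (union, +1)
HNQ@1: {C,T} ∩ {T} = {T} (intersection, +0)
CDHLNOQ@1: {T} ∩ {T} = {T} (intersection, +0)
CO@2: {A} ∪ {T} = {A,T} (union, +1)
CDO@2: {A,T} ∩ {A} = {A} (intersection, +0)
CDLO@2: {A} ∪ {C} = {A,C} (union, +1)
HQ@2: {C} ∪ {T} = {C,T} (union, +1)
HNQ@2: {C,T} ∩ {T} = {T} (intersection, +0)
CDHLNOQ@2: {A,C} ∪ {T} = {A,C,T} (union, +1)
CO@3: {T} ∪ {A} = {A,T} (union, +1)
CDO@3: {A,T} ∩ {T} = {T} (intersection, +0)
CDLO@3: {T} ∪ {A} = {A,T} (union, +1)
HQ@3: {C} ∪ {T} = {C,T} (union, +1)
HNQ@3: {C,T} ∪ {G} = {C,G,T} (union, +1)
CDHLNOQ@3: {A,T} ∩ {C,G,T} = {T} (intersection, +0)
per-site changes: [4, 2, 4, 4]; total = 14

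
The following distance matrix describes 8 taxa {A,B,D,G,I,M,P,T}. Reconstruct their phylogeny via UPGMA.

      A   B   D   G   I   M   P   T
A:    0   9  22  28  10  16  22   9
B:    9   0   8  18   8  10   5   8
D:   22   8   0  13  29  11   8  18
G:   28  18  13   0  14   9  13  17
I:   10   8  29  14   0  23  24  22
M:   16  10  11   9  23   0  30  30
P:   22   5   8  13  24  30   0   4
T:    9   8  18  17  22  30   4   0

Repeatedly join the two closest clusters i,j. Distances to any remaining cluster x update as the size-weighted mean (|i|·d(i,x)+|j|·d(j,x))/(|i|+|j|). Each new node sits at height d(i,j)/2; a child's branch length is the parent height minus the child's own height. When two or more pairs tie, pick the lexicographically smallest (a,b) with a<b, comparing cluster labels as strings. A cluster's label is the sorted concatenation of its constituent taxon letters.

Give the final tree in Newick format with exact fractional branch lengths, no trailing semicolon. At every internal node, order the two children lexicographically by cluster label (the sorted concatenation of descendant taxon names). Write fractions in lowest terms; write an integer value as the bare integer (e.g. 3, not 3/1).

((A:5,I:5):53/12,(((B:13/4,(P:2,T:2):5/4):29/12,D:17/3):77/24,(G:9/2,M:9/2):35/8):13/24)

1. join P+T (d=4) ⇒ PT; edges |P|=2, |T|=2
  updated: d(A,PT)=31/2, d(B,PT)=13/2, d(D,PT)=13, d(G,PT)=15, d(I,PT)=23, d(M,PT)=30
2. join B+PT (d=13/2) ⇒ BPT; edges |B|=13/4, |PT|=5/4
  updated: d(A,BPT)=40/3, d(BPT,D)=34/3, d(BPT,G)=16, d(BPT,I)=18, d(BPT,M)=70/3
3. join G+M (d=9) ⇒ GM; edges |G|=9/2, |M|=9/2
  updated: d(A,GM)=22, d(BPT,GM)=59/3, d(D,GM)=12, d(GM,I)=37/2
4. join A+I (d=10) ⇒ AI; edges |A|=5, |I|=5
  updated: d(AI,BPT)=47/3, d(AI,D)=51/2, d(AI,GM)=81/4
5. join BPT+D (d=34/3) ⇒ BDPT; edges |BPT|=29/12, |D|=17/3
  updated: d(AI,BDPT)=145/8, d(BDPT,GM)=71/4
6. join BDPT+GM (d=71/4) ⇒ BDGMPT; edges |BDPT|=77/24, |GM|=35/8
  updated: d(AI,BDGMPT)=113/6
7. join AI+BDGMPT (d=113/6) ⇒ ABDGIMPT; edges |AI|=53/12, |BDGMPT|=13/24
final tree: ((A:5,I:5):53/12,(((B:13/4,(P:2,T:2):5/4):29/12,D:17/3):77/24,(G:9/2,M:9/2):35/8):13/24)
total length: 385/8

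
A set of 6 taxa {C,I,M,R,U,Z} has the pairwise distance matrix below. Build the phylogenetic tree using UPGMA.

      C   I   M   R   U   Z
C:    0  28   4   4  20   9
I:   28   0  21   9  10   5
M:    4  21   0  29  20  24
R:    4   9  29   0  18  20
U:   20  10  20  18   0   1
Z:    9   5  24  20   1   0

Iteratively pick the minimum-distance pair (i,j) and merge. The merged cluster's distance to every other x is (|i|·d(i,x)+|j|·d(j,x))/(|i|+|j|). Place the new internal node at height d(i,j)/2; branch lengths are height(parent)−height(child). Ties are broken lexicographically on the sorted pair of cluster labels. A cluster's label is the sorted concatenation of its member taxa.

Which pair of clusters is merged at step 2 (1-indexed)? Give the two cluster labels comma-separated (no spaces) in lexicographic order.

C,M

step 1: merge (U,Z) at d=1; branch lengths U→1/2, Z→1/2; new cluster UZ
  updated: d(C,UZ)=29/2, d(I,UZ)=15/2, d(M,UZ)=22, d(R,UZ)=19
step 2: merge (C,M) at d=4; branch lengths C→2, M→2; new cluster CM
  updated: d(CM,I)=49/2, d(CM,R)=33/2, d(CM,UZ)=73/4
step 3: merge (I,UZ) at d=15/2; branch lengths I→15/4, UZ→13/4; new cluster IUZ
  updated: d(CM,IUZ)=61/3, d(IUZ,R)=47/3
step 4: merge (IUZ,R) at d=47/3; branch lengths IUZ→49/12, R→47/6; new cluster IRUZ
  updated: d(CM,IRUZ)=155/8
step 5: merge (CM,IRUZ) at d=155/8; branch lengths CM→123/16, IRUZ→89/48; new cluster CIMRUZ
final tree: ((C:2,M:2):123/16,((I:15/4,(U:1/2,Z:1/2):13/4):49/12,R:47/6):89/48)
total length: 803/24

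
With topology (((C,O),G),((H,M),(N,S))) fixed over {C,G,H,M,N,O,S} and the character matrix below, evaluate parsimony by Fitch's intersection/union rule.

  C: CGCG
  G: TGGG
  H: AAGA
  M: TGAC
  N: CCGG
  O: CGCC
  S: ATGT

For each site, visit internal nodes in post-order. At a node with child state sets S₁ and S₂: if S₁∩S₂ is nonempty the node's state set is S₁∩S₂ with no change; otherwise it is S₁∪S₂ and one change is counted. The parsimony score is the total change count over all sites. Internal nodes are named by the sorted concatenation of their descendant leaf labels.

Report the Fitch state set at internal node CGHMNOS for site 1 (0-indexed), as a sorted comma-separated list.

G

CO@0: {C} ∩ {C} = {C} (intersection, +0)
CGO@0: {C} ∪ {T} = {C,T} (union, +1)
HM@0: {A} ∪ {T} = {A,T} (union, +1)
NS@0: {C} ∪ {A} = {A,C} (union, +1)
HMNS@0: {A,T} ∩ {A,C} = {A} (intersection, +0)
CGHMNOS@0: {C,T} ∪ {A} = {A,C,T} (union, +1)
CO@1: {G} ∩ {G} = {G} (intersection, +0)
CGO@1: {G} ∩ {G} = {G} (intersection, +0)
HM@1: {A} ∪ {G} = {A,G} (union, +1)
NS@1: {C} ∪ {T} = {C,T} (union, +1)
HMNS@1: {A,G} ∪ {C,T} = {A,C,G,T} (union, +1)
CGHMNOS@1: {G} ∩ {A,C,G,T} = {G} (intersection, +0)
CO@2: {C} ∩ {C} = {C} (intersection, +0)
CGO@2: {C} ∪ {G} = {C,G} (union, +1)
HM@2: {G} ∪ {A} = {A,G} (union, +1)
NS@2: {G} ∩ {G} = {G} (intersection, +0)
HMNS@2: {A,G} ∩ {G} = {G} (intersection, +0)
CGHMNOS@2: {C,G} ∩ {G} = {G} (intersection, +0)
CO@3: {G} ∪ {C} = {C,G} (union, +1)
CGO@3: {C,G} ∩ {G} = {G} (intersection, +0)
HM@3: {A} ∪ {C} = {A,C} (union, +1)
NS@3: {G} ∪ {T} = {G,T} (union, +1)
HMNS@3: {A,C} ∪ {G,T} = {A,C,G,T} (union, +1)
CGHMNOS@3: {G} ∩ {A,C,G,T} = {G} (intersection, +0)
per-site changes: [4, 3, 2, 4]; total = 13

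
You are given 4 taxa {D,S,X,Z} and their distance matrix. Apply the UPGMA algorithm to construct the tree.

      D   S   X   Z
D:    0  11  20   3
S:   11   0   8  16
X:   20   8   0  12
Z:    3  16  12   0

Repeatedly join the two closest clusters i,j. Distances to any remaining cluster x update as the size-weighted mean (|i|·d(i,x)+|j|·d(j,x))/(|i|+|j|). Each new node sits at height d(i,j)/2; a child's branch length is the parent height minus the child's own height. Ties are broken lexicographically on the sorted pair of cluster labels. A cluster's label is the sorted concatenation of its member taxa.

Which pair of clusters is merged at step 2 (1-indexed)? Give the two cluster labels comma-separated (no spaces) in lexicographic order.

S,X

step 1: merge (D,Z) at d=3; branch lengths D→3/2, Z→3/2; new cluster DZ
  updated: d(DZ,S)=27/2, d(DZ,X)=16
step 2: merge (S,X) at d=8; branch lengths S→4, X→4; new cluster SX
  updated: d(DZ,SX)=59/4
step 3: merge (DZ,SX) at d=59/4; branch lengths DZ→47/8, SX→27/8; new cluster DSXZ
final tree: ((D:3/2,Z:3/2):47/8,(S:4,X:4):27/8)
total length: 81/4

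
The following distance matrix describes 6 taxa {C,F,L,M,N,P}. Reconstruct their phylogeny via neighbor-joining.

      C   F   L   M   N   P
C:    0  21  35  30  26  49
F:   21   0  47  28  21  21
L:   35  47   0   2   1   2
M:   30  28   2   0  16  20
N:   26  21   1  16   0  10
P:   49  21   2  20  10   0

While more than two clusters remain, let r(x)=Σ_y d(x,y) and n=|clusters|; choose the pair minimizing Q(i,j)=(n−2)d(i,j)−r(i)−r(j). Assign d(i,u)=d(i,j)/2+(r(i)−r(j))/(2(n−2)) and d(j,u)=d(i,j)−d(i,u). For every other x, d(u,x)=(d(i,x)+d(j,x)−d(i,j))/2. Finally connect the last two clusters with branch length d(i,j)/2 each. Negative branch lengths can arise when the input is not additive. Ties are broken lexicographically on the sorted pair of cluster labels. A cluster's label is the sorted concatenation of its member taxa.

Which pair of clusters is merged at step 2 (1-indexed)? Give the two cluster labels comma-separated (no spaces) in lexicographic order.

CF,M

1. join C+F (d=21, Q=-215) ⇒ CF; edges |C|=107/8, |F|=61/8
  updated: d(CF,L)=61/2, d(CF,M)=37/2, d(CF,N)=13, d(CF,P)=49/2
2. join CF+M (d=37/2, Q=-175/2) ⇒ CFM; edges |CF|=57/4, |M|=17/4
  updated: d(CFM,L)=7, d(CFM,N)=21/4, d(CFM,P)=13
3. join CFM+N (d=21/4, Q=-31) ⇒ CFMN; edges |CFM|=39/8, |N|=3/8
  updated: d(CFMN,L)=11/8, d(CFMN,P)=71/8
4. join CFMN+L (d=11/8, Q=-49/4) ⇒ CFLMN; edges |CFMN|=33/8, |L|=-11/4
  updated: d(CFLMN,P)=19/4
5. join CFLMN+P (d=19/4) ⇒ CFLMNP; edges |CFLMN|=19/8, |P|=19/8
final tree: (((((C:107/8,F:61/8):57/4,M:17/4):39/8,N:3/8):33/8,L:-11/4):19/8,P:19/8)
total length: 407/8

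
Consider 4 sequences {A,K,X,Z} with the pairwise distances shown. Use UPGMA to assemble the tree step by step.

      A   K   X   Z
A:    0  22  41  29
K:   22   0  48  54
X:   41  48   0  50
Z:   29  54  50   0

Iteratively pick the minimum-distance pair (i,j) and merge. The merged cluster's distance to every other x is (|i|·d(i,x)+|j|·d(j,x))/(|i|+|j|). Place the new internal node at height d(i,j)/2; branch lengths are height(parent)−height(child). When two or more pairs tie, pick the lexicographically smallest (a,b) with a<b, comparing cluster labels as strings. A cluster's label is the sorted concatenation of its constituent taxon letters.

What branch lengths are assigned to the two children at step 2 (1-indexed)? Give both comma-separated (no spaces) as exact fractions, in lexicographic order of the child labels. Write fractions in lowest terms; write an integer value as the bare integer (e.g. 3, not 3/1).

39/4,83/4

1. join A+K (d=22) ⇒ AK; edges |A|=11, |K|=11
  updated: d(AK,X)=89/2, d(AK,Z)=83/2
2. join AK+Z (d=83/2) ⇒ AKZ; edges |AK|=39/4, |Z|=83/4
  updated: d(AKZ,X)=139/3
3. join AKZ+X (d=139/3) ⇒ AKXZ; edges |AKZ|=29/12, |X|=139/6
final tree: (((A:11,K:11):39/4,Z:83/4):29/12,X:139/6)
total length: 937/12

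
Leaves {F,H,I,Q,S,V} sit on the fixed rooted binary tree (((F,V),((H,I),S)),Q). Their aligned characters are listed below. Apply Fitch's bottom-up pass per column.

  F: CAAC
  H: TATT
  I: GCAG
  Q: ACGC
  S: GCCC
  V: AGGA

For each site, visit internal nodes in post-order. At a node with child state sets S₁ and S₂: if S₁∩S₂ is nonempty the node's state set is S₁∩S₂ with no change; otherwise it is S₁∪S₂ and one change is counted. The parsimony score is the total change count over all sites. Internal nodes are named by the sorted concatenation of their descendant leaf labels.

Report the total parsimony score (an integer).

13

site 0, node FV: F={C} ∪ V={A} → {A,C} (+1)
site 0, node HI: H={T} ∪ I={G} → {G,T} (+1)
site 0, node HIS: HI={G,T} ∩ S={G} → {G} (+0)
site 0, node FHISV: FV={A,C} ∪ HIS={G} → {A,C,G} (+1)
site 0, node FHIQSV: FHISV={A,C,G} ∩ Q={A} → {A} (+0)
site 1, node FV: F={A} ∪ V={G} → {A,G} (+1)
site 1, node HI: H={A} ∪ I={C} → {A,C} (+1)
site 1, node HIS: HI={A,C} ∩ S={C} → {C} (+0)
site 1, node FHISV: FV={A,G} ∪ HIS={C} → {A,C,G} (+1)
site 1, node FHIQSV: FHISV={A,C,G} ∩ Q={C} → {C} (+0)
site 2, node FV: F={A} ∪ V={G} → {A,G} (+1)
site 2, node HI: H={T} ∪ I={A} → {A,T} (+1)
site 2, node HIS: HI={A,T} ∪ S={C} → {A,C,T} (+1)
site 2, node FHISV: FV={A,G} ∩ HIS={A,C,T} → {A} (+0)
site 2, node FHIQSV: FHISV={A} ∪ Q={G} → {A,G} (+1)
site 3, node FV: F={C} ∪ V={A} → {A,C} (+1)
site 3, node HI: H={T} ∪ I={G} → {G,T} (+1)
site 3, node HIS: HI={G,T} ∪ S={C} → {C,G,T} (+1)
site 3, node FHISV: FV={A,C} ∩ HIS={C,G,T} → {C} (+0)
site 3, node FHIQSV: FHISV={C} ∩ Q={C} → {C} (+0)
per-site changes: [3, 3, 4, 3]; total = 13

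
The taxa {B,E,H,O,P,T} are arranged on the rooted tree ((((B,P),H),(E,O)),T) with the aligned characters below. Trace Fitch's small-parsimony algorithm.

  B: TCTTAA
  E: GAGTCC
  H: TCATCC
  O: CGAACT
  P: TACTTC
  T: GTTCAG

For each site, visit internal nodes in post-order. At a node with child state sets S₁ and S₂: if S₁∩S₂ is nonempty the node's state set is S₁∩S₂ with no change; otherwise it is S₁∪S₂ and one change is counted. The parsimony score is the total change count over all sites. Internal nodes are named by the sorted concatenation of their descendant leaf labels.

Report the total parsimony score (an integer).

18

[col 0] BP: children B:{T}, P:{T} ∩→ {T}; cost 0
[col 0] BHP: children BP:{T}, H:{T} ∩→ {T}; cost 0
[col 0] EO: children E:{G}, O:{C} ∪→ {C,G}; cost 1
[col 0] BEHOP: children BHP:{T}, EO:{C,G} ∪→ {C,G,T}; cost 1
[col 0] BEHOPT: children BEHOP:{C,G,T}, T:{G} ∩→ {G}; cost 0
[col 1] BP: children B:{C}, P:{A} ∪→ {A,C}; cost 1
[col 1] BHP: children BP:{A,C}, H:{C} ∩→ {C}; cost 0
[col 1] EO: children E:{A}, O:{G} ∪→ {A,G}; cost 1
[col 1] BEHOP: children BHP:{C}, EO:{A,G} ∪→ {A,C,G}; cost 1
[col 1] BEHOPT: children BEHOP:{A,C,G}, T:{T} ∪→ {A,C,G,T}; cost 1
[col 2] BP: children B:{T}, P:{C} ∪→ {C,T}; cost 1
[col 2] BHP: children BP:{C,T}, H:{A} ∪→ {A,C,T}; cost 1
[col 2] EO: children E:{G}, O:{A} ∪→ {A,G}; cost 1
[col 2] BEHOP: children BHP:{A,C,T}, EO:{A,G} ∩→ {A}; cost 0
[col 2] BEHOPT: children BEHOP:{A}, T:{T} ∪→ {A,T}; cost 1
[col 3] BP: children B:{T}, P:{T} ∩→ {T}; cost 0
[col 3] BHP: children BP:{T}, H:{T} ∩→ {T}; cost 0
[col 3] EO: children E:{T}, O:{A} ∪→ {A,T}; cost 1
[col 3] BEHOP: children BHP:{T}, EO:{A,T} ∩→ {T}; cost 0
[col 3] BEHOPT: children BEHOP:{T}, T:{C} ∪→ {C,T}; cost 1
[col 4] BP: children B:{A}, P:{T} ∪→ {A,T}; cost 1
[col 4] BHP: children BP:{A,T}, H:{C} ∪→ {A,C,T}; cost 1
[col 4] EO: children E:{C}, O:{C} ∩→ {C}; cost 0
[col 4] BEHOP: children BHP:{A,C,T}, EO:{C} ∩→ {C}; cost 0
[col 4] BEHOPT: children BEHOP:{C}, T:{A} ∪→ {A,C}; cost 1
[col 5] BP: children B:{A}, P:{C} ∪→ {A,C}; cost 1
[col 5] BHP: children BP:{A,C}, H:{C} ∩→ {C}; cost 0
[col 5] EO: children E:{C}, O:{T} ∪→ {C,T}; cost 1
[col 5] BEHOP: children BHP:{C}, EO:{C,T} ∩→ {C}; cost 0
[col 5] BEHOPT: children BEHOP:{C}, T:{G} ∪→ {C,G}; cost 1
per-site changes: [2, 4, 4, 2, 3, 3]; total = 18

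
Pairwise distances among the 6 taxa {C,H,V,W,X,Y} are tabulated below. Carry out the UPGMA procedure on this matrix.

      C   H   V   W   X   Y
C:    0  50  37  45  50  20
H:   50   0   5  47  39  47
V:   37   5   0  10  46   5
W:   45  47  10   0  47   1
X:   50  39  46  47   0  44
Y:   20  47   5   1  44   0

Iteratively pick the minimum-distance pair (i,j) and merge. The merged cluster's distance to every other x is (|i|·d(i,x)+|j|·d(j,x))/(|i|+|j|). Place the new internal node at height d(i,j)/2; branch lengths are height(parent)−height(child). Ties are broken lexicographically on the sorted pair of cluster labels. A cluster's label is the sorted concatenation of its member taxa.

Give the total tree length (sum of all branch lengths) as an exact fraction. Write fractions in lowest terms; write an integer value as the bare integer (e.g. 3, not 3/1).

1. join W+Y (d=1) ⇒ WY; edges |W|=1/2, |Y|=1/2
  updated: d(C,WY)=65/2, d(H,WY)=47, d(V,WY)=15/2, d(WY,X)=91/2
2. join H+V (d=5) ⇒ HV; edges |H|=5/2, |V|=5/2
  updated: d(C,HV)=87/2, d(HV,WY)=109/4, d(HV,X)=85/2
3. join HV+WY (d=109/4) ⇒ HVWY; edges |HV|=89/8, |WY|=105/8
  updated: d(C,HVWY)=38, d(HVWY,X)=44
4. join C+HVWY (d=38) ⇒ CHVWY; edges |C|=19, |HVWY|=43/8
  updated: d(CHVWY,X)=226/5
5. join CHVWY+X (d=226/5) ⇒ CHVWXY; edges |CHVWY|=18/5, |X|=113/5
final tree: ((C:19,((H:5/2,V:5/2):89/8,(W:1/2,Y:1/2):105/8):43/8):18/5,X:113/5)
total length: 3233/40

3233/40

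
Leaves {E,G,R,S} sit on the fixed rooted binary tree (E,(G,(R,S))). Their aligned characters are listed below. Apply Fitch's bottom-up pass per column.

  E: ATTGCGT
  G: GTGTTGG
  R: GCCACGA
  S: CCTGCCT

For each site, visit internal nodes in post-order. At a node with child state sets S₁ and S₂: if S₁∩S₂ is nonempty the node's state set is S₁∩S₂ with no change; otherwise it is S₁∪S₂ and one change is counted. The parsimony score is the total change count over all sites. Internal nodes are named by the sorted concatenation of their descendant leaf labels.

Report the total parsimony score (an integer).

RS@0: {G} ∪ {C} = {C,G} (union, +1)
GRS@0: {G} ∩ {C,G} = {G} (intersection, +0)
EGRS@0: {A} ∪ {G} = {A,G} (union, +1)
RS@1: {C} ∩ {C} = {C} (intersection, +0)
GRS@1: {T} ∪ {C} = {C,T} (union, +1)
EGRS@1: {T} ∩ {C,T} = {T} (intersection, +0)
RS@2: {C} ∪ {T} = {C,T} (union, +1)
GRS@2: {G} ∪ {C,T} = {C,G,T} (union, +1)
EGRS@2: {T} ∩ {C,G,T} = {T} (intersection, +0)
RS@3: {A} ∪ {G} = {A,G} (union, +1)
GRS@3: {T} ∪ {A,G} = {A,G,T} (union, +1)
EGRS@3: {G} ∩ {A,G,T} = {G} (intersection, +0)
RS@4: {C} ∩ {C} = {C} (intersection, +0)
GRS@4: {T} ∪ {C} = {C,T} (union, +1)
EGRS@4: {C} ∩ {C,T} = {C} (intersection, +0)
RS@5: {G} ∪ {C} = {C,G} (union, +1)
GRS@5: {G} ∩ {C,G} = {G} (intersection, +0)
EGRS@5: {G} ∩ {G} = {G} (intersection, +0)
RS@6: {A} ∪ {T} = {A,T} (union, +1)
GRS@6: {G} ∪ {A,T} = {A,G,T} (union, +1)
EGRS@6: {T} ∩ {A,G,T} = {T} (intersection, +0)
per-site changes: [2, 1, 2, 2, 1, 1, 2]; total = 11

11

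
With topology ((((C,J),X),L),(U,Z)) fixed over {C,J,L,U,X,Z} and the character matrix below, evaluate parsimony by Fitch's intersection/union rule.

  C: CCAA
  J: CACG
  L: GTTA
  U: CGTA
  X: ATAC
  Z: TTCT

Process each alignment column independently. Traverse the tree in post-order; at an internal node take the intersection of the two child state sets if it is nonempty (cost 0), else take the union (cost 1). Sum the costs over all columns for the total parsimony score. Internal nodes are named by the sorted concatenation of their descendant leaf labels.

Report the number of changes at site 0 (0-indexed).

3

CJ@0: {C} ∩ {C} = {C} (intersection, +0)
CJX@0: {C} ∪ {A} = {A,C} (union, +1)
CJLX@0: {A,C} ∪ {G} = {A,C,G} (union, +1)
UZ@0: {C} ∪ {T} = {C,T} (union, +1)
CJLUXZ@0: {A,C,G} ∩ {C,T} = {C} (intersection, +0)
CJ@1: {C} ∪ {A} = {A,C} (union, +1)
CJX@1: {A,C} ∪ {T} = {A,C,T} (union, +1)
CJLX@1: {A,C,T} ∩ {T} = {T} (intersection, +0)
UZ@1: {G} ∪ {T} = {G,T} (union, +1)
CJLUXZ@1: {T} ∩ {G,T} = {T} (intersection, +0)
CJ@2: {A} ∪ {C} = {A,C} (union, +1)
CJX@2: {A,C} ∩ {A} = {A} (intersection, +0)
CJLX@2: {A} ∪ {T} = {A,T} (union, +1)
UZ@2: {T} ∪ {C} = {C,T} (union, +1)
CJLUXZ@2: {A,T} ∩ {C,T} = {T} (intersection, +0)
CJ@3: {A} ∪ {G} = {A,G} (union, +1)
CJX@3: {A,G} ∪ {C} = {A,C,G} (union, +1)
CJLX@3: {A,C,G} ∩ {A} = {A} (intersection, +0)
UZ@3: {A} ∪ {T} = {A,T} (union, +1)
CJLUXZ@3: {A} ∩ {A,T} = {A} (intersection, +0)
per-site changes: [3, 3, 3, 3]; total = 12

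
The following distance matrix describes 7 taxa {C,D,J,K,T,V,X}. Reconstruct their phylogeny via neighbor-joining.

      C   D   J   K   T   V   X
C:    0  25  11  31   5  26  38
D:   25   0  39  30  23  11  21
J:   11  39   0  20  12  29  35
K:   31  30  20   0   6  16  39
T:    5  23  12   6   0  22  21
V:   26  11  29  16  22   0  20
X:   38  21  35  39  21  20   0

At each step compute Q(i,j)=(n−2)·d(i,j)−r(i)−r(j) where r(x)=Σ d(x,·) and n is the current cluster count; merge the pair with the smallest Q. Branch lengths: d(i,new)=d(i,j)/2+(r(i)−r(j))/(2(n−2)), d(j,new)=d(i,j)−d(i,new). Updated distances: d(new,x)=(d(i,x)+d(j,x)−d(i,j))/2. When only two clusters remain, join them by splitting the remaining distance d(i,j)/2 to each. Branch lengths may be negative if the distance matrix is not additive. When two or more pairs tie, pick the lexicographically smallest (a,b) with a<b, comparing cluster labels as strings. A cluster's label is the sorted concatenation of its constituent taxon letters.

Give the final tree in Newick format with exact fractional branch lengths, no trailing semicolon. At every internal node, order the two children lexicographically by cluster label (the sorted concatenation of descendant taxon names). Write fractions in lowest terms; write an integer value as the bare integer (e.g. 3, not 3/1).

iteration 1: select C,J (d=11, Q=-227); attach at lengths (9/2, 13/2); label the merged cluster CJ
  updated: d(CJ,D)=53/2, d(CJ,K)=20, d(CJ,T)=3, d(CJ,V)=22, d(CJ,X)=31
iteration 2: select CJ,T (d=3, Q=-331/2); attach at lengths (79/16, -31/16); label the merged cluster CJT
  updated: d(CJT,D)=93/4, d(CJT,K)=23/2, d(CJT,V)=41/2, d(CJT,X)=49/2
iteration 3: select CJT,K (d=23/2, Q=-567/4); attach at lengths (71/24, 205/24); label the merged cluster CJKT
  updated: d(CJKT,D)=167/8, d(CJKT,V)=25/2, d(CJKT,X)=26
iteration 4: select CJKT,V (d=25/2, Q=-623/8); attach at lengths (327/32, 73/32); label the merged cluster CJKTV
  updated: d(CJKTV,D)=155/16, d(CJKTV,X)=67/4
iteration 5: select CJKTV,D (d=155/16, Q=-759/16); attach at lengths (87/32, 223/32); label the merged cluster CDJKTV
  updated: d(CDJKTV,X)=449/32
iteration 6: select CDJKTV,X (d=449/32); attach at lengths (449/64, 449/64); label the merged cluster CDJKTVX
final tree: ((((((C:9/2,J:13/2):79/16,T:-31/16):71/24,K:205/24):327/32,V:73/32):87/32,D:223/32):449/64,X:449/64)
total length: 1975/32

((((((C:9/2,J:13/2):79/16,T:-31/16):71/24,K:205/24):327/32,V:73/32):87/32,D:223/32):449/64,X:449/64)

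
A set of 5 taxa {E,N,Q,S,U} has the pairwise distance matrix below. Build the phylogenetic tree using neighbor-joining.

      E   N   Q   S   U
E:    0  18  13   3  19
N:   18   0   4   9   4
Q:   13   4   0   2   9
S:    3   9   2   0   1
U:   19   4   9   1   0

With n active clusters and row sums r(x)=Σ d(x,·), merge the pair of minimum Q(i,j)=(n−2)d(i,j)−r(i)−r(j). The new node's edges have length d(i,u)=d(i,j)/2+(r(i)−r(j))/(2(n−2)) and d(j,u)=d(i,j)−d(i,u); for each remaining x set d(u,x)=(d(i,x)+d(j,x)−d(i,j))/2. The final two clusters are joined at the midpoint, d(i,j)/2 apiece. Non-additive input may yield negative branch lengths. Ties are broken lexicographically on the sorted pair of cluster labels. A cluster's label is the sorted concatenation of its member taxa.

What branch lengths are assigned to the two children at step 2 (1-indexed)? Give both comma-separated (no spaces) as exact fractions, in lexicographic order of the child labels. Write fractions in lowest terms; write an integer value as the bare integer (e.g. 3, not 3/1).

iteration 1: select E,S (d=3, Q=-59); attach at lengths (47/6, -29/6); label the merged cluster ES
  updated: d(ES,N)=12, d(ES,Q)=6, d(ES,U)=17/2
iteration 2: select ES,Q (d=6, Q=-67/2); attach at lengths (39/8, 9/8); label the merged cluster EQS
  updated: d(EQS,N)=5, d(EQS,U)=23/4
iteration 3: select EQS,N (d=5, Q=-59/4); attach at lengths (27/8, 13/8); label the merged cluster ENQS
  updated: d(ENQS,U)=19/8
iteration 4: select ENQS,U (d=19/8); attach at lengths (19/16, 19/16); label the merged cluster ENQSU
final tree: ((((E:47/6,S:-29/6):39/8,Q:9/8):27/8,N:13/8):19/16,U:19/16)
total length: 131/8

39/8,9/8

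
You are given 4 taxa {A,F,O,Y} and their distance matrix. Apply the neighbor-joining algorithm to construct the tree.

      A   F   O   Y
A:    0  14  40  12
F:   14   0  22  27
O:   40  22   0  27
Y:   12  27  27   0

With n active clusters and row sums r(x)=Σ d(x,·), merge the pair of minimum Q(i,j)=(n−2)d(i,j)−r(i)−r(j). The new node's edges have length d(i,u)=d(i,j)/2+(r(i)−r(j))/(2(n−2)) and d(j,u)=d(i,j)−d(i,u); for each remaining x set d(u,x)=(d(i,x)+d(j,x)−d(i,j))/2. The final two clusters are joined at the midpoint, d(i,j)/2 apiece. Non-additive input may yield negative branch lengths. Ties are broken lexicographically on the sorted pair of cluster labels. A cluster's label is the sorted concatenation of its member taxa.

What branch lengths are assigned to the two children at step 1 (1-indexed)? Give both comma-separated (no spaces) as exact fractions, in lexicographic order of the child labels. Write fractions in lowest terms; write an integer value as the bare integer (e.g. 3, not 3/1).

6,6

step 1: merge (A,Y) at d=12, Q=-108; branch lengths A→6, Y→6; new cluster AY
  updated: d(AY,F)=29/2, d(AY,O)=55/2
step 2: merge (AY,F) at d=29/2, Q=-64; branch lengths AY→10, F→9/2; new cluster AFY
  updated: d(AFY,O)=35/2
step 3: merge (AFY,O) at d=35/2; branch lengths AFY→35/4, O→35/4; new cluster AFOY
final tree: (((A:6,Y:6):10,F:9/2):35/4,O:35/4)
total length: 44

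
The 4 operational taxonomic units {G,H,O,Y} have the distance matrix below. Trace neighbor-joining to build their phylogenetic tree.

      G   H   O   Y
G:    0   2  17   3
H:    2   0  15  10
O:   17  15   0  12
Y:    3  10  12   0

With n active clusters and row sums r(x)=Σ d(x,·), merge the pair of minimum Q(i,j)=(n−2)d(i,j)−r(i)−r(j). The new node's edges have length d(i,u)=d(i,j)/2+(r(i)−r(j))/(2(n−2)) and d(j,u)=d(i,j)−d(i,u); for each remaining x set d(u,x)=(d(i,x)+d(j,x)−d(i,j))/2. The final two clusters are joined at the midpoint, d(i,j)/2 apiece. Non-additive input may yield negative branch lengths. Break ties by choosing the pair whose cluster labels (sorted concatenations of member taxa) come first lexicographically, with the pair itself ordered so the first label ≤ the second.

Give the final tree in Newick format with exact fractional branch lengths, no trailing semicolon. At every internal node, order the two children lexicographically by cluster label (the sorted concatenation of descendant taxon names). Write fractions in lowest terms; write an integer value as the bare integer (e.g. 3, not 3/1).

(((G:-1/4,H:9/4):17/4,O:43/4):5/8,Y:5/8)

step 1: merge (G,H) at d=2, Q=-45; branch lengths G→-1/4, H→9/4; new cluster GH
  updated: d(GH,O)=15, d(GH,Y)=11/2
step 2: merge (GH,O) at d=15, Q=-65/2; branch lengths GH→17/4, O→43/4; new cluster GHO
  updated: d(GHO,Y)=5/4
step 3: merge (GHO,Y) at d=5/4; branch lengths GHO→5/8, Y→5/8; new cluster GHOY
final tree: (((G:-1/4,H:9/4):17/4,O:43/4):5/8,Y:5/8)
total length: 73/4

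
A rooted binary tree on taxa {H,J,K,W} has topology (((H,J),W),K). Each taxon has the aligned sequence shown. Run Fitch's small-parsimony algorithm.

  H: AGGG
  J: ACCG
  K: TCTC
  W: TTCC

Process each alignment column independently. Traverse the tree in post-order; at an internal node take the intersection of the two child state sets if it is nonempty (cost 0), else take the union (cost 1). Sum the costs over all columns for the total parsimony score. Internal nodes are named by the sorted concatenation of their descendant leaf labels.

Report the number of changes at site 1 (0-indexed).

2

site 0, node HJ: H={A} ∩ J={A} → {A} (+0)
site 0, node HJW: HJ={A} ∪ W={T} → {A,T} (+1)
site 0, node HJKW: HJW={A,T} ∩ K={T} → {T} (+0)
site 1, node HJ: H={G} ∪ J={C} → {C,G} (+1)
site 1, node HJW: HJ={C,G} ∪ W={T} → {C,G,T} (+1)
site 1, node HJKW: HJW={C,G,T} ∩ K={C} → {C} (+0)
site 2, node HJ: H={G} ∪ J={C} → {C,G} (+1)
site 2, node HJW: HJ={C,G} ∩ W={C} → {C} (+0)
site 2, node HJKW: HJW={C} ∪ K={T} → {C,T} (+1)
site 3, node HJ: H={G} ∩ J={G} → {G} (+0)
site 3, node HJW: HJ={G} ∪ W={C} → {C,G} (+1)
site 3, node HJKW: HJW={C,G} ∩ K={C} → {C} (+0)
per-site changes: [1, 2, 2, 1]; total = 6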